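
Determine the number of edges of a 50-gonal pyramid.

100

A pyramid on an n-gon base has one n-gon and n triangles: V = 50 + 1 = 51, E = 2·50 = 100, F = 50 + 1 = 51.
Check: V − E + F = 51 − 100 + 51 = 2.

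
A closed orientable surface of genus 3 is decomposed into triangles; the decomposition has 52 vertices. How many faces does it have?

112

χ = 2 − 2·3 = -4, and every face is a triangle so 3F = 2E.
V − E + F = -4 with E = 3F/2 gives 52 − (3/2 − 1)·F = -4, so F = 112 and E = 168.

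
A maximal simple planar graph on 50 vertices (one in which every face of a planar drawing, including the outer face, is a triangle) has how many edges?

In a plane triangulation 3F = 2E and V − E + F = 2, so E = 3V − 6 = 3·50 − 6 = 144.

144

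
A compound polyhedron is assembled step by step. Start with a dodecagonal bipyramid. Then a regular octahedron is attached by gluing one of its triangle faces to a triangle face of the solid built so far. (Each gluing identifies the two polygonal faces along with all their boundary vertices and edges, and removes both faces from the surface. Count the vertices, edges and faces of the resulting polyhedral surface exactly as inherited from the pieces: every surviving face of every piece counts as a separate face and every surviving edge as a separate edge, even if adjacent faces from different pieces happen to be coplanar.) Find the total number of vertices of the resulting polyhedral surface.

17

A dodecagonal bipyramid: V=14, E=36, F=24.
Attach a regular octahedron (V=6, E=12, F=8) along a 3-gon: merge 3 vertices and 3 edges, delete both glued faces → V=17, E=45, F=30.
Check: V − E + F = 17 − 45 + 30 = 2.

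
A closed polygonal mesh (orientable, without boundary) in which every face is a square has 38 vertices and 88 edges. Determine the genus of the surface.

Every face is a square and each edge borders two faces, so 4F = 2·88, giving F = 44.
χ = V − E + F = 38 − 88 + 44 = -6.
For a closed orientable surface χ = 2 − 2g, so g = (2 − (-6))/2 = 4.

4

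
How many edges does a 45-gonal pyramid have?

A pyramid on an n-gon base has one n-gon and n triangles: V = 45 + 1 = 46, E = 2·45 = 90, F = 45 + 1 = 46.

90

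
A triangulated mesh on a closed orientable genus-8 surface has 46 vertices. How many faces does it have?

120

χ = 2 − 2·8 = -14, and every face is a triangle so 3F = 2E.
V − E + F = -14 with E = 3F/2 gives 46 − (3/2 − 1)·F = -14, so F = 120 and E = 180.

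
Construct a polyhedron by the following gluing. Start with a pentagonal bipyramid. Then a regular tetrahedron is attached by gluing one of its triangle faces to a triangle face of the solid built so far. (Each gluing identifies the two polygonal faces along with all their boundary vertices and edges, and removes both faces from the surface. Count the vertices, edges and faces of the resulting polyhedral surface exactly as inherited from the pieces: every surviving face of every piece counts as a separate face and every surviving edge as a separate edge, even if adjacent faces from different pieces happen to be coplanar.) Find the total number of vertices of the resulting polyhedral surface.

8

A pentagonal bipyramid: V=7, E=15, F=10.
Attach a regular tetrahedron (V=4, E=6, F=4) along a 3-gon: merge 3 vertices and 3 edges, delete both glued faces → V=8, E=18, F=12.
Check: V − E + F = 8 − 18 + 12 = 2.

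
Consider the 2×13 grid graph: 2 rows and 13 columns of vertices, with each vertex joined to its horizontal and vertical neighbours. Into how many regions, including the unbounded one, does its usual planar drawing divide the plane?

13

The grid has V = 2·13 = 26 vertices and E = 2·12 + 13·1 = 37 edges.
F = 2 − V + E = 2 − 26 + 37 = 13.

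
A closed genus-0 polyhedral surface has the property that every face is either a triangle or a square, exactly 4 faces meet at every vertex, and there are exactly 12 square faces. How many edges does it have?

36

Let x be the number of triangles; then F = 12 + x.
Edge–face incidences: 2E = 4·12 + 3·x = 48 + 3x.
Every vertex has degree 4, so 4V = 2E.
Euler: V − E + F = 2 ⇒ (2E)/4 − E + (12 + x) = 2.
Multiply by 8: 2·(2E) − 4·(2E) + 8·(12 + x) = 16, i.e. 96 + 8x − 2·(48 + 3x) = 16.
Collecting terms: 2x = 16, so x = 8.
Then 2E = 48 + 3·8 = 72, so E = 36, V = 2E/4 = 18, F = 12 + 8 = 20.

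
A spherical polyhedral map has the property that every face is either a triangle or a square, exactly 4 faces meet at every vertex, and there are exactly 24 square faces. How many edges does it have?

Let x be the number of triangles; then F = 24 + x.
Edge–face incidences: 2E = 4·24 + 3·x = 96 + 3x.
Every vertex has degree 4, so 4V = 2E.
Euler: V − E + F = 2 ⇒ (2E)/4 − E + (24 + x) = 2.
Multiply by 8: 2·(2E) − 4·(2E) + 8·(24 + x) = 16, i.e. 192 + 8x − 2·(96 + 3x) = 16.
Collecting terms: 2x = 16, so x = 8.
Then 2E = 96 + 3·8 = 120, so E = 60, V = 2E/4 = 30, F = 24 + 8 = 32.

60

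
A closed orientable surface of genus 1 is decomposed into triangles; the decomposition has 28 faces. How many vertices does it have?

14

χ = 2 − 2·1 = 0, and every face is a triangle so 3F = 2E.
E = 3·28/2 = 42. Then V = 0 + E − F = 0 + 42 − 28 = 14.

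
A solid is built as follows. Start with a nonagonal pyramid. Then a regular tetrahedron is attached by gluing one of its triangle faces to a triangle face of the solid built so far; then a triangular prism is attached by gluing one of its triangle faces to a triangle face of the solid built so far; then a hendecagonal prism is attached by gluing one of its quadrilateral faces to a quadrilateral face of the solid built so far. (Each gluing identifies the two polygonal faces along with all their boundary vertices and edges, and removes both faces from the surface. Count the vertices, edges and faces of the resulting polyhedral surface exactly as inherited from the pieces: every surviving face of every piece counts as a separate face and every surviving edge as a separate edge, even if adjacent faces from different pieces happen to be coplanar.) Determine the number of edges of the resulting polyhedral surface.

56

A nonagonal pyramid: V=10, E=18, F=10.
Attach a regular tetrahedron (V=4, E=6, F=4) along a 3-gon: merge 3 vertices and 3 edges, delete both glued faces → V=11, E=21, F=12.
Attach a triangular prism (V=6, E=9, F=5) along a 3-gon: merge 3 vertices and 3 edges, delete both glued faces → V=14, E=27, F=15.
Attach a hendecagonal prism (V=22, E=33, F=13) along a 4-gon: merge 4 vertices and 4 edges, delete both glued faces → V=32, E=56, F=26.
Check: V − E + F = 32 − 56 + 26 = 2.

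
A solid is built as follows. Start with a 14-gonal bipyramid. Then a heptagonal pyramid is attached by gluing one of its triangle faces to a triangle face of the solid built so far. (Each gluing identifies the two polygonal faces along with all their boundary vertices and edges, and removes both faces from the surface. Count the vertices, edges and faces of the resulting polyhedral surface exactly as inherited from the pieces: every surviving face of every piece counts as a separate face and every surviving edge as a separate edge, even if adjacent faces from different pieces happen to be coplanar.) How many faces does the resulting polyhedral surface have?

34

A 14-gonal bipyramid: V=16, E=42, F=28.
Attach a heptagonal pyramid (V=8, E=14, F=8) along a 3-gon: merge 3 vertices and 3 edges, delete both glued faces → V=21, E=53, F=34.
Check: V − E + F = 21 − 53 + 34 = 2.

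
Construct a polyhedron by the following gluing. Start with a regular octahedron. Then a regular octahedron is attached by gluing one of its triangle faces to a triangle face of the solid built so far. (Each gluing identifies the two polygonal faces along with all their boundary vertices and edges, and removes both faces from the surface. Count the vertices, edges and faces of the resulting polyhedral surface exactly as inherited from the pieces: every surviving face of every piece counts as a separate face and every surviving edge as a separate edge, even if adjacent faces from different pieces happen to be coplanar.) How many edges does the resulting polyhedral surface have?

21

A regular octahedron: V=6, E=12, F=8.
Attach a regular octahedron (V=6, E=12, F=8) along a 3-gon: merge 3 vertices and 3 edges, delete both glued faces → V=9, E=21, F=14.
Check: V − E + F = 9 − 21 + 14 = 2.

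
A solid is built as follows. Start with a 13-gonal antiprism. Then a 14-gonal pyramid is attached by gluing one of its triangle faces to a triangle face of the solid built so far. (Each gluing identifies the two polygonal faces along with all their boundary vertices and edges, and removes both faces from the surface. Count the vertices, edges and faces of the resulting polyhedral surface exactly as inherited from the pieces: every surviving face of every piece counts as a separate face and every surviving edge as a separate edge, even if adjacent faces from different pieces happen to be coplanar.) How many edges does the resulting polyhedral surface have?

77

A 13-gonal antiprism: V=26, E=52, F=28.
Attach a 14-gonal pyramid (V=15, E=28, F=15) along a 3-gon: merge 3 vertices and 3 edges, delete both glued faces → V=38, E=77, F=41.
Check: V − E + F = 38 − 77 + 41 = 2.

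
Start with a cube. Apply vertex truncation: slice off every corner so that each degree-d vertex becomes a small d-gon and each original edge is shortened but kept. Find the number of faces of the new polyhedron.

14

The base solid has V = 8, E = 12, F = 6.
Truncation replaces each original edge-end by a new vertex, so V′ = 2E = 24.
Each original edge survives, and each old vertex of degree d contributes d new edges; summing degrees gives Σd = 2E, so E′ = E + 2E = 3E = 36.
Each original face survives and each original vertex becomes one new face: F′ = F + V = 14.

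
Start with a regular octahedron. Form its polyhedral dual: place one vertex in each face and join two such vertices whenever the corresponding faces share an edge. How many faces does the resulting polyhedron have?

The base solid has V = 6, E = 12, F = 8.
The dual swaps V and F and preserves E: V′ = F = 8, E′ = E = 12, F′ = V = 6.

6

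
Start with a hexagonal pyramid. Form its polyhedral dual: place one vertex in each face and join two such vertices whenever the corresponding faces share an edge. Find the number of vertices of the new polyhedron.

The base solid has V = 7, E = 12, F = 7.
The dual swaps V and F and preserves E: V′ = F = 7, E′ = E = 12, F′ = V = 7.

7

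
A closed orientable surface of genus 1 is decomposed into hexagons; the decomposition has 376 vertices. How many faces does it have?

χ = 2 − 2·1 = 0, and every face is a hexagon so 6F = 2E.
V − E + F = 0 with E = 6F/2 gives 376 − (6/2 − 1)·F = 0, so F = 188 and E = 564.

188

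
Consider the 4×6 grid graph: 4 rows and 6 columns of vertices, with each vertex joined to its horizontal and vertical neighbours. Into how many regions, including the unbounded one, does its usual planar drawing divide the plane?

The grid has V = 4·6 = 24 vertices and E = 4·5 + 6·3 = 38 edges.
F = 2 − V + E = 2 − 24 + 38 = 16.

16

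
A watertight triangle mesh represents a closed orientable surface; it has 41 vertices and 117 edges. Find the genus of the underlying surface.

0

Every face is a triangle and each edge borders two faces, so 3F = 2·117, giving F = 78.
χ = V − E + F = 41 − 117 + 78 = 2.
For a closed orientable surface χ = 2 − 2g, so g = (2 − (2))/2 = 0.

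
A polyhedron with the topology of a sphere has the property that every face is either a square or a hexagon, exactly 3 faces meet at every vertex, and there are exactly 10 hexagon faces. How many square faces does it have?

Let x be the number of squares; then F = 10 + x.
Edge–face incidences: 2E = 6·10 + 4·x = 60 + 4x.
Every vertex has degree 3, so 3V = 2E.
Euler: V − E + F = 2 ⇒ (2E)/3 − E + (10 + x) = 2.
Multiply by 6: 2·(2E) − 3·(2E) + 6·(10 + x) = 12, i.e. 60 + 6x − (60 + 4x) = 12.
Collecting terms: 2x = 12, so x = 6.
Then 2E = 60 + 4·6 = 84, so E = 42, V = 2E/3 = 28, F = 10 + 6 = 16.

6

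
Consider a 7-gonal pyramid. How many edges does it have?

A pyramid on an n-gon base has one n-gon and n triangles: V = 7 + 1 = 8, E = 2·7 = 14, F = 7 + 1 = 8.
Check: V − E + F = 8 − 14 + 8 = 2.

14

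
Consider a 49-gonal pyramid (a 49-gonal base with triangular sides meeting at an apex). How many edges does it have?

98

A pyramid on an n-gon base has one n-gon and n triangles: V = 49 + 1 = 50, E = 2·49 = 98, F = 49 + 1 = 50.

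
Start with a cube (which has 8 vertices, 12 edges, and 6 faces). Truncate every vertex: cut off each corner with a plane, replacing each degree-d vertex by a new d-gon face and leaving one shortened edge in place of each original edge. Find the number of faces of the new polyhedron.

14

Truncation replaces each original edge-end by a new vertex, so V′ = 2E = 24.
Each original edge survives, and each old vertex of degree d contributes d new edges; summing degrees gives Σd = 2E, so E′ = E + 2E = 3E = 36.
Each original face survives and each original vertex becomes one new face: F′ = F + V = 14.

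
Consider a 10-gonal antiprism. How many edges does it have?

40

An antiprism on an n-gon has two n-gon caps and 2n triangles: V = 2·10 = 20, E = 4·10 = 40, F = 2·10 + 2 = 22.
Check: V − E + F = 20 − 40 + 22 = 2.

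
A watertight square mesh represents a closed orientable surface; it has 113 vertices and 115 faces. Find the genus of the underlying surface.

2

Every face is a square, so 2E = 4·115 = 460, giving E = 230.
χ = V − E + F = 113 − 230 + 115 = -2.
For a closed orientable surface χ = 2 − 2g, so g = (2 − (-2))/2 = 2.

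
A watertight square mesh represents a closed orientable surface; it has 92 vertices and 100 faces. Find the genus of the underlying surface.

Every face is a square, so 2E = 4·100 = 400, giving E = 200.
χ = V − E + F = 92 − 200 + 100 = -8.
For a closed orientable surface χ = 2 − 2g, so g = (2 − (-8))/2 = 5.

5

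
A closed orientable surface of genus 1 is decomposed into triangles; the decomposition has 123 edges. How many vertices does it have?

41

χ = 2 − 2·1 = 0, and every face is a triangle so 3F = 2E.
F = 2E/3 = 82. Then V = 0 + E − F = 0 + 123 − 82 = 41.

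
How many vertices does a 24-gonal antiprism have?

48

An antiprism on an n-gon has two n-gon caps and 2n triangles: V = 2·24 = 48, E = 4·24 = 96, F = 2·24 + 2 = 50.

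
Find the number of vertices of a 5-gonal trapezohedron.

The n-trapezohedron (dual of the n-antiprism) has V = 2·5 + 2 = 12, E = 4·5 = 20, F = 2·5 = 10.
Check: V − E + F = 12 − 20 + 10 = 2.

12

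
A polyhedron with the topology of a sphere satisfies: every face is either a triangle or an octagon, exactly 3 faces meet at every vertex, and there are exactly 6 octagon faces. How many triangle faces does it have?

Let x be the number of triangles; then F = 6 + x.
Edge–face incidences: 2E = 8·6 + 3·x = 48 + 3x.
Every vertex has degree 3, so 3V = 2E.
Euler: V − E + F = 2 ⇒ (2E)/3 − E + (6 + x) = 2.
Multiply by 6: 2·(2E) − 3·(2E) + 6·(6 + x) = 12, i.e. 36 + 6x − (48 + 3x) = 12.
Collecting terms: 3x − 12 = 12, so 3x = 24, so x = 8.
Then 2E = 48 + 3·8 = 72, so E = 36, V = 2E/3 = 24, F = 6 + 8 = 14.

8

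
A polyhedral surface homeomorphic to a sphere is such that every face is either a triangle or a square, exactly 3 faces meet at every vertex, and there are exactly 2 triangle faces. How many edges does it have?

Let x be the number of squares; then F = 2 + x.
Edge–face incidences: 2E = 3·2 + 4·x = 6 + 4x.
Every vertex has degree 3, so 3V = 2E.
Euler: V − E + F = 2 ⇒ (2E)/3 − E + (2 + x) = 2.
Multiply by 6: 2·(2E) − 3·(2E) + 6·(2 + x) = 12, i.e. 12 + 6x − (6 + 4x) = 12.
Collecting terms: 2x + 6 = 12, so 2x = 6, so x = 3.
Then 2E = 6 + 4·3 = 18, so E = 9, V = 2E/3 = 6, F = 2 + 3 = 5.

9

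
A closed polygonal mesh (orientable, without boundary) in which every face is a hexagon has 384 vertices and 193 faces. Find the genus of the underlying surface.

Every face is a hexagon, so 2E = 6·193 = 1158, giving E = 579.
χ = V − E + F = 384 − 579 + 193 = -2.
For a closed orientable surface χ = 2 − 2g, so g = (2 − (-2))/2 = 2.

2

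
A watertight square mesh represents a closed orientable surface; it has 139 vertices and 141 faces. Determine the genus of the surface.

2

Every face is a square, so 2E = 4·141 = 564, giving E = 282.
χ = V − E + F = 139 − 282 + 141 = -2.
For a closed orientable surface χ = 2 − 2g, so g = (2 − (-2))/2 = 2.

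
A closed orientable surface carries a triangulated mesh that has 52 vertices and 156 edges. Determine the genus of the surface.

Every face is a triangle and each edge borders two faces, so 3F = 2·156, giving F = 104.
χ = V − E + F = 52 − 156 + 104 = 0.
For a closed orientable surface χ = 2 − 2g, so g = (2 − (0))/2 = 1.

1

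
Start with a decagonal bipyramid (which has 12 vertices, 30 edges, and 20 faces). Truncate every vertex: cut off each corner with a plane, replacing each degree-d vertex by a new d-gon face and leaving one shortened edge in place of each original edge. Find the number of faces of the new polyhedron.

32

Truncation replaces each original edge-end by a new vertex, so V′ = 2E = 60.
Each original edge survives, and each old vertex of degree d contributes d new edges; summing degrees gives Σd = 2E, so E′ = E + 2E = 3E = 90.
Each original face survives and each original vertex becomes one new face: F′ = F + V = 32.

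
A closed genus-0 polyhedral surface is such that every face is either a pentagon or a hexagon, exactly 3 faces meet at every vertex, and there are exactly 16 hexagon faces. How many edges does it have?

Let x be the number of pentagons; then F = 16 + x.
Edge–face incidences: 2E = 6·16 + 5·x = 96 + 5x.
Every vertex has degree 3, so 3V = 2E.
Euler: V − E + F = 2 ⇒ (2E)/3 − E + (16 + x) = 2.
Multiply by 6: 2·(2E) − 3·(2E) + 6·(16 + x) = 12, i.e. 96 + 6x − (96 + 5x) = 12.
Collecting terms: x = 12.
Then 2E = 96 + 5·12 = 156, so E = 78, V = 2E/3 = 52, F = 16 + 12 = 28.

78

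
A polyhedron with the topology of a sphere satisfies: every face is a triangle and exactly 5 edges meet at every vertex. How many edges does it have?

30

Each face has 3 edges and each edge borders two faces, so 2E = 3F.
Each vertex has degree 5, so 5V = 2E and hence V = 3F/5.
Euler: V − E + F = 2 ⇒ (3F/5) − (3F/2) + F = 2.
Multiply by 10: (6 − 15 + 10)F = 20, i.e. 1F = 20.
So F = 20, E = 3·20/2 = 30, V = 3·20/5 = 12.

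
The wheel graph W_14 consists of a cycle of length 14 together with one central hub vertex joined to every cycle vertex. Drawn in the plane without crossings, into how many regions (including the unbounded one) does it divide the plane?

15

W_14 has V = 14 + 1 = 15 vertices and E = 2·14 = 28 edges.
By Euler's formula F = 2 − V + E = 2 − 15 + 28 = 15.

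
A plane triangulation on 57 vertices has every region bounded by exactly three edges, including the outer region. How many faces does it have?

110

In a plane triangulation 3F = 2E and V − E + F = 2, so F = 2V − 4 = 2·57 − 4 = 110.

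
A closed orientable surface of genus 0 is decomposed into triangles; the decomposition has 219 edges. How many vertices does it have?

75

χ = 2 − 2·0 = 2, and every face is a triangle so 3F = 2E.
F = 2E/3 = 146. Then V = 2 + E − F = 2 + 219 − 146 = 75.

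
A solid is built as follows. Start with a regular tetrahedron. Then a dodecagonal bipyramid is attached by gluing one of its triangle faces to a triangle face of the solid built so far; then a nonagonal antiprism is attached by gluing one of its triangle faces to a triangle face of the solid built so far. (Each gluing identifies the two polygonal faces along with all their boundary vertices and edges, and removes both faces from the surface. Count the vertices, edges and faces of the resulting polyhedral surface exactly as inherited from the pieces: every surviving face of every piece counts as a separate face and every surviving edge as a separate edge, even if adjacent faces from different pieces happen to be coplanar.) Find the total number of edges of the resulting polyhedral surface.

A regular tetrahedron: V=4, E=6, F=4.
Attach a dodecagonal bipyramid (V=14, E=36, F=24) along a 3-gon: merge 3 vertices and 3 edges, delete both glued faces → V=15, E=39, F=26.
Attach a nonagonal antiprism (V=18, E=36, F=20) along a 3-gon: merge 3 vertices and 3 edges, delete both glued faces → V=30, E=72, F=44.
Check: V − E + F = 30 − 72 + 44 = 2.

72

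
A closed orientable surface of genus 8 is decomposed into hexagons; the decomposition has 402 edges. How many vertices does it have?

254

χ = 2 − 2·8 = -14, and every face is a hexagon so 6F = 2E.
F = 2E/6 = 134. Then V = -14 + E − F = -14 + 402 − 134 = 254.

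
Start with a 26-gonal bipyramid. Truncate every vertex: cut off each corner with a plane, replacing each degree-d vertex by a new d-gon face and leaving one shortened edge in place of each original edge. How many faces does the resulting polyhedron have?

The base solid has V = 28, E = 78, F = 52.
Truncation replaces each original edge-end by a new vertex, so V′ = 2E = 156.
Each original edge survives, and each old vertex of degree d contributes d new edges; summing degrees gives Σd = 2E, so E′ = E + 2E = 3E = 234.
Each original face survives and each original vertex becomes one new face: F′ = F + V = 80.

80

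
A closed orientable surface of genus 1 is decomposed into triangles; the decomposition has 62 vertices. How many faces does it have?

χ = 2 − 2·1 = 0, and every face is a triangle so 3F = 2E.
V − E + F = 0 with E = 3F/2 gives 62 − (3/2 − 1)·F = 0, so F = 124 and E = 186.

124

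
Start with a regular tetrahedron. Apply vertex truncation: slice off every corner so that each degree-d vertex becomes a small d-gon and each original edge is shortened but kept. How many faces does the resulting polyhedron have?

The base solid has V = 4, E = 6, F = 4.
Truncation replaces each original edge-end by a new vertex, so V′ = 2E = 12.
Each original edge survives, and each old vertex of degree d contributes d new edges; summing degrees gives Σd = 2E, so E′ = E + 2E = 3E = 18.
Each original face survives and each original vertex becomes one new face: F′ = F + V = 8.

8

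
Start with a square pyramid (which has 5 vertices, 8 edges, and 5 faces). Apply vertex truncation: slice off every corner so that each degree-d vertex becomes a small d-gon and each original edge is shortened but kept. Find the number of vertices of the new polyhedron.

Truncation replaces each original edge-end by a new vertex, so V′ = 2E = 16.
Each original edge survives, and each old vertex of degree d contributes d new edges; summing degrees gives Σd = 2E, so E′ = E + 2E = 3E = 24.
Each original face survives and each original vertex becomes one new face: F′ = F + V = 10.

16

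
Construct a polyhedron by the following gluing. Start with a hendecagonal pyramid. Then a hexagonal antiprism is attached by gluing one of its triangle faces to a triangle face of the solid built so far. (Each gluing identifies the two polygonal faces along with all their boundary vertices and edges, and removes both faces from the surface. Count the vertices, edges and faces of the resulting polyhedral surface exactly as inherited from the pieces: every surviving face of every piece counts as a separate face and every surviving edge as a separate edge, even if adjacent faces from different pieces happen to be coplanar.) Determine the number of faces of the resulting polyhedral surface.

A hendecagonal pyramid: V=12, E=22, F=12.
Attach a hexagonal antiprism (V=12, E=24, F=14) along a 3-gon: merge 3 vertices and 3 edges, delete both glued faces → V=21, E=43, F=24.
Check: V − E + F = 21 − 43 + 24 = 2.

24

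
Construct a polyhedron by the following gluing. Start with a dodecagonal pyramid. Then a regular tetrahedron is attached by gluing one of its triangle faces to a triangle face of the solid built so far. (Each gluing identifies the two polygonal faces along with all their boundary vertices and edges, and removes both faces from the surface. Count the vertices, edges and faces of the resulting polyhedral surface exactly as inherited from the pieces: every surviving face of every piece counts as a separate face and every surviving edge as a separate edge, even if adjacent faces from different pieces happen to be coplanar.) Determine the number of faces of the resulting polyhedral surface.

A dodecagonal pyramid: V=13, E=24, F=13.
Attach a regular tetrahedron (V=4, E=6, F=4) along a 3-gon: merge 3 vertices and 3 edges, delete both glued faces → V=14, E=27, F=15.
Check: V − E + F = 14 − 27 + 15 = 2.

15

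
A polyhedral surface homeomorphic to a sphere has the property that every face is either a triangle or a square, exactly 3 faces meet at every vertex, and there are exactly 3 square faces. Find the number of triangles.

2

Let x be the number of triangles; then F = 3 + x.
Edge–face incidences: 2E = 4·3 + 3·x = 12 + 3x.
Every vertex has degree 3, so 3V = 2E.
Euler: V − E + F = 2 ⇒ (2E)/3 − E + (3 + x) = 2.
Multiply by 6: 2·(2E) − 3·(2E) + 6·(3 + x) = 12, i.e. 18 + 6x − (12 + 3x) = 12.
Collecting terms: 3x + 6 = 12, so 3x = 6, so x = 2.
Then 2E = 12 + 3·2 = 18, so E = 9, V = 2E/3 = 6, F = 3 + 2 = 5.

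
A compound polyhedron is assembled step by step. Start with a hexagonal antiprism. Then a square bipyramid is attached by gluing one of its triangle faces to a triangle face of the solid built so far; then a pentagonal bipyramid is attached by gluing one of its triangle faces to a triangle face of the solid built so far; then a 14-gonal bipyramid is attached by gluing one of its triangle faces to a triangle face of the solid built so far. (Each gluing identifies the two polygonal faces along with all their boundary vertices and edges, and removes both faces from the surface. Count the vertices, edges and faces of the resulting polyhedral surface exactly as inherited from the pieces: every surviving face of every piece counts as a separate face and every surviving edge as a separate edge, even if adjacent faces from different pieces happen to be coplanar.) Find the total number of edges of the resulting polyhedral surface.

84

A hexagonal antiprism: V=12, E=24, F=14.
Attach a square bipyramid (V=6, E=12, F=8) along a 3-gon: merge 3 vertices and 3 edges, delete both glued faces → V=15, E=33, F=20.
Attach a pentagonal bipyramid (V=7, E=15, F=10) along a 3-gon: merge 3 vertices and 3 edges, delete both glued faces → V=19, E=45, F=28.
Attach a 14-gonal bipyramid (V=16, E=42, F=28) along a 3-gon: merge 3 vertices and 3 edges, delete both glued faces → V=32, E=84, F=54.
Check: V − E + F = 32 − 84 + 54 = 2.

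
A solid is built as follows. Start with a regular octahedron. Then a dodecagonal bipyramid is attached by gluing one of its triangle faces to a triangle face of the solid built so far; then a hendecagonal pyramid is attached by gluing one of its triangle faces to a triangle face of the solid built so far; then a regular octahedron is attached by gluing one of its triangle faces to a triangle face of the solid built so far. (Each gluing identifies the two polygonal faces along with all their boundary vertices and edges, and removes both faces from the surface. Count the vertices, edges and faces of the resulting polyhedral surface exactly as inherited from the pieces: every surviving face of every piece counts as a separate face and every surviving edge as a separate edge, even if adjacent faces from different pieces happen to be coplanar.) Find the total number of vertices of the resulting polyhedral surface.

29

A regular octahedron: V=6, E=12, F=8.
Attach a dodecagonal bipyramid (V=14, E=36, F=24) along a 3-gon: merge 3 vertices and 3 edges, delete both glued faces → V=17, E=45, F=30.
Attach a hendecagonal pyramid (V=12, E=22, F=12) along a 3-gon: merge 3 vertices and 3 edges, delete both glued faces → V=26, E=64, F=40.
Attach a regular octahedron (V=6, E=12, F=8) along a 3-gon: merge 3 vertices and 3 edges, delete both glued faces → V=29, E=73, F=46.
Check: V − E + F = 29 − 73 + 46 = 2.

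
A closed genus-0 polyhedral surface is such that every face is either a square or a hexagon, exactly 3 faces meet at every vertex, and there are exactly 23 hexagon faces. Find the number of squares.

6

Let x be the number of squares; then F = 23 + x.
Edge–face incidences: 2E = 6·23 + 4·x = 138 + 4x.
Every vertex has degree 3, so 3V = 2E.
Euler: V − E + F = 2 ⇒ (2E)/3 − E + (23 + x) = 2.
Multiply by 6: 2·(2E) − 3·(2E) + 6·(23 + x) = 12, i.e. 138 + 6x − (138 + 4x) = 12.
Collecting terms: 2x = 12, so x = 6.
Then 2E = 138 + 4·6 = 162, so E = 81, V = 2E/3 = 54, F = 23 + 6 = 29.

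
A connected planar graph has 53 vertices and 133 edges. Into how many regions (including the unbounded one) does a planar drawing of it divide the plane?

82

Euler's formula for a connected plane graph: V − E + F = 2, so F = 2 − 53 + 133 = 82.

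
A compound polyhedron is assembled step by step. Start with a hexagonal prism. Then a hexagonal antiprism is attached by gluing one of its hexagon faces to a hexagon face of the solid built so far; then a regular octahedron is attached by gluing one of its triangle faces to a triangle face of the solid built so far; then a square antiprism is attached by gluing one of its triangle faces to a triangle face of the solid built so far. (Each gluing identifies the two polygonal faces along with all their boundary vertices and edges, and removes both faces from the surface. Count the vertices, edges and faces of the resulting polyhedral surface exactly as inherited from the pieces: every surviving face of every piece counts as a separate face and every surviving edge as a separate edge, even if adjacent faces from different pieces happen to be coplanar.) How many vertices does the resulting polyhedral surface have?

A hexagonal prism: V=12, E=18, F=8.
Attach a hexagonal antiprism (V=12, E=24, F=14) along a 6-gon: merge 6 vertices and 6 edges, delete both glued faces → V=18, E=36, F=20.
Attach a regular octahedron (V=6, E=12, F=8) along a 3-gon: merge 3 vertices and 3 edges, delete both glued faces → V=21, E=45, F=26.
Attach a square antiprism (V=8, E=16, F=10) along a 3-gon: merge 3 vertices and 3 edges, delete both glued faces → V=26, E=58, F=34.
Check: V − E + F = 26 − 58 + 34 = 2.

26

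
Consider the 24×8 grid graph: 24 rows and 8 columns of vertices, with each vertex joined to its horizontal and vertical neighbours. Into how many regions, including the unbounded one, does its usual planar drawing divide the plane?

162

The grid has V = 24·8 = 192 vertices and E = 24·7 + 8·23 = 352 edges.
F = 2 − V + E = 2 − 192 + 352 = 162.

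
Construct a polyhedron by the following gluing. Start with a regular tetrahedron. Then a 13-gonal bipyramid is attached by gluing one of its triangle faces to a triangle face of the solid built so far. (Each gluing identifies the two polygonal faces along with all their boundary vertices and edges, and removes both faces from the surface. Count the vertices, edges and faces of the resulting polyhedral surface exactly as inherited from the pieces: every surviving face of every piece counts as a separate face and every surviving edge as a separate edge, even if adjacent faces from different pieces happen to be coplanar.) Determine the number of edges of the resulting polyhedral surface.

A regular tetrahedron: V=4, E=6, F=4.
Attach a 13-gonal bipyramid (V=15, E=39, F=26) along a 3-gon: merge 3 vertices and 3 edges, delete both glued faces → V=16, E=42, F=28.
Check: V − E + F = 16 − 42 + 28 = 2.

42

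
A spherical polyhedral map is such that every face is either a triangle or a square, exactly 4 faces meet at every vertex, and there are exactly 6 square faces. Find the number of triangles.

8

Let x be the number of triangles; then F = 6 + x.
Edge–face incidences: 2E = 4·6 + 3·x = 24 + 3x.
Every vertex has degree 4, so 4V = 2E.
Euler: V − E + F = 2 ⇒ (2E)/4 − E + (6 + x) = 2.
Multiply by 8: 2·(2E) − 4·(2E) + 8·(6 + x) = 16, i.e. 48 + 8x − 2·(24 + 3x) = 16.
Collecting terms: 2x = 16, so x = 8.
Then 2E = 24 + 3·8 = 48, so E = 24, V = 2E/4 = 12, F = 6 + 8 = 14.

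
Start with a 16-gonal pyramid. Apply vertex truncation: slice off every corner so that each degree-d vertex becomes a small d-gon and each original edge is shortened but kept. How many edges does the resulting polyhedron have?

The base solid has V = 17, E = 32, F = 17.
Truncation replaces each original edge-end by a new vertex, so V′ = 2E = 64.
Each original edge survives, and each old vertex of degree d contributes d new edges; summing degrees gives Σd = 2E, so E′ = E + 2E = 3E = 96.
Each original face survives and each original vertex becomes one new face: F′ = F + V = 34.

96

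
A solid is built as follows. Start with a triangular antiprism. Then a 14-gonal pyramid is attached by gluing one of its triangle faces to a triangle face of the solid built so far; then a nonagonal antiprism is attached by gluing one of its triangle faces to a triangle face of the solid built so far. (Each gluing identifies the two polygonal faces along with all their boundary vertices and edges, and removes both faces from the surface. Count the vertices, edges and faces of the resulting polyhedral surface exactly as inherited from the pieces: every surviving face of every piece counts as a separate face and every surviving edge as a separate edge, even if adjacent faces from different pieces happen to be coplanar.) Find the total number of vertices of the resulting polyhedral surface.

33

A triangular antiprism: V=6, E=12, F=8.
Attach a 14-gonal pyramid (V=15, E=28, F=15) along a 3-gon: merge 3 vertices and 3 edges, delete both glued faces → V=18, E=37, F=21.
Attach a nonagonal antiprism (V=18, E=36, F=20) along a 3-gon: merge 3 vertices and 3 edges, delete both glued faces → V=33, E=70, F=39.
Check: V − E + F = 33 − 70 + 39 = 2.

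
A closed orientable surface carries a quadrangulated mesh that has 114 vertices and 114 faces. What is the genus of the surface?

1

Every face is a square, so 2E = 4·114 = 456, giving E = 228.
χ = V − E + F = 114 − 228 + 114 = 0.
For a closed orientable surface χ = 2 − 2g, so g = (2 − (0))/2 = 1.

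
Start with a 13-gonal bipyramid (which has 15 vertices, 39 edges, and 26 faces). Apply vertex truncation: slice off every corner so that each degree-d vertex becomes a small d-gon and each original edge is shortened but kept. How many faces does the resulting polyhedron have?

41

Truncation replaces each original edge-end by a new vertex, so V′ = 2E = 78.
Each original edge survives, and each old vertex of degree d contributes d new edges; summing degrees gives Σd = 2E, so E′ = E + 2E = 3E = 117.
Each original face survives and each original vertex becomes one new face: F′ = F + V = 41.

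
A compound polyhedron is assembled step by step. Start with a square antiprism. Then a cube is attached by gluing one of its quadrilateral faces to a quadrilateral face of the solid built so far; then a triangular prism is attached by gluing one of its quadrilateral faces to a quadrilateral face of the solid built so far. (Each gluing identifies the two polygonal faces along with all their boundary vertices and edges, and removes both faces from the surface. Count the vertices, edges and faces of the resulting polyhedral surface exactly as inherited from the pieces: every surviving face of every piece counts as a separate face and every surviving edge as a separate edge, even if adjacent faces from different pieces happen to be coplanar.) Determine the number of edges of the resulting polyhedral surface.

A square antiprism: V=8, E=16, F=10.
Attach a cube (V=8, E=12, F=6) along a 4-gon: merge 4 vertices and 4 edges, delete both glued faces → V=12, E=24, F=14.
Attach a triangular prism (V=6, E=9, F=5) along a 4-gon: merge 4 vertices and 4 edges, delete both glued faces → V=14, E=29, F=17.
Check: V − E + F = 14 − 29 + 17 = 2.

29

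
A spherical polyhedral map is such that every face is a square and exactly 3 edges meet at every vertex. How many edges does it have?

12

Each face has 4 edges and each edge borders two faces, so 2E = 4F.
Each vertex has degree 3, so 3V = 2E and hence V = 4F/3.
Euler: V − E + F = 2 ⇒ (4F/3) − (4F/2) + F = 2.
Multiply by 6: (8 − 12 + 6)F = 12, i.e. 2F = 12.
So F = 6, E = 4·6/2 = 12, V = 4·6/3 = 8.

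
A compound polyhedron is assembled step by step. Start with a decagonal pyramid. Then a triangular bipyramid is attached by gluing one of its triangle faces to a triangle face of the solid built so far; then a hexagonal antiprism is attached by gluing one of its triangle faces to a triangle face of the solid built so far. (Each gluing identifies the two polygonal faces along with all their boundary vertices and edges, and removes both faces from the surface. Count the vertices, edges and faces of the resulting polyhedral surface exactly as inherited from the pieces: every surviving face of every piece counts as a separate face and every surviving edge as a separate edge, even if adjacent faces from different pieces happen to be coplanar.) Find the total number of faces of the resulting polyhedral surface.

27

A decagonal pyramid: V=11, E=20, F=11.
Attach a triangular bipyramid (V=5, E=9, F=6) along a 3-gon: merge 3 vertices and 3 edges, delete both glued faces → V=13, E=26, F=15.
Attach a hexagonal antiprism (V=12, E=24, F=14) along a 3-gon: merge 3 vertices and 3 edges, delete both glued faces → V=22, E=47, F=27.
Check: V − E + F = 22 − 47 + 27 = 2.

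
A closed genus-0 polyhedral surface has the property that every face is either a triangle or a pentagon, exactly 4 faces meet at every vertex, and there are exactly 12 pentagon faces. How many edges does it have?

Let x be the number of triangles; then F = 12 + x.
Edge–face incidences: 2E = 5·12 + 3·x = 60 + 3x.
Every vertex has degree 4, so 4V = 2E.
Euler: V − E + F = 2 ⇒ (2E)/4 − E + (12 + x) = 2.
Multiply by 8: 2·(2E) − 4·(2E) + 8·(12 + x) = 16, i.e. 96 + 8x − 2·(60 + 3x) = 16.
Collecting terms: 2x − 24 = 16, so 2x = 40, so x = 20.
Then 2E = 60 + 3·20 = 120, so E = 60, V = 2E/4 = 30, F = 12 + 20 = 32.

60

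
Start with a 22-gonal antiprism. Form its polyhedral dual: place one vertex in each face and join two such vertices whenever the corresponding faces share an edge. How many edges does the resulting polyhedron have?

88

The base solid has V = 44, E = 88, F = 46.
The dual swaps V and F and preserves E: V′ = F = 46, E′ = E = 88, F′ = V = 44.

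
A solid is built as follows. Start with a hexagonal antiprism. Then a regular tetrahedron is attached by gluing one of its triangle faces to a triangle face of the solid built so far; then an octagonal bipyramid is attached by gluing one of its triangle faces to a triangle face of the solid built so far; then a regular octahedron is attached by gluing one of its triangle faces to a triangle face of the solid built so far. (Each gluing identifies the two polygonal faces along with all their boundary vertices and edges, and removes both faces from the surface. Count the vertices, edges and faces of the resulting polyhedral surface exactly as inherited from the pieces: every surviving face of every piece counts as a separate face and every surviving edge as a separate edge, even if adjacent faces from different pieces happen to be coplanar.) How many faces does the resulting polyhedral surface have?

A hexagonal antiprism: V=12, E=24, F=14.
Attach a regular tetrahedron (V=4, E=6, F=4) along a 3-gon: merge 3 vertices and 3 edges, delete both glued faces → V=13, E=27, F=16.
Attach an octagonal bipyramid (V=10, E=24, F=16) along a 3-gon: merge 3 vertices and 3 edges, delete both glued faces → V=20, E=48, F=30.
Attach a regular octahedron (V=6, E=12, F=8) along a 3-gon: merge 3 vertices and 3 edges, delete both glued faces → V=23, E=57, F=36.
Check: V − E + F = 23 − 57 + 36 = 2.

36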